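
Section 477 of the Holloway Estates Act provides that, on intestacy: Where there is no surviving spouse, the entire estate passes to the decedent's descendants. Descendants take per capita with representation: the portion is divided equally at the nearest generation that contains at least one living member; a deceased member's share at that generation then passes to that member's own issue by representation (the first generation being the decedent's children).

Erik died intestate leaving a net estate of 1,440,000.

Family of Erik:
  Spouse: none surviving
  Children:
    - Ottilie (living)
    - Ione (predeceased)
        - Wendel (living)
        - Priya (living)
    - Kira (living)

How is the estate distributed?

Ottilie: 480,000; Wendel: 240,000; Priya: 240,000; Kira: 480,000

The entire 1,440,000 passes to the descendants.
That amount (1,440,000) is divided into 3 shares of 480,000: Ottilie and Kira each take 480,000; Ione's 480,000 share passes to Ione's issue.
Ione's share (480,000) is divided into 2 shares of 240,000: Wendel and Priya each take 240,000.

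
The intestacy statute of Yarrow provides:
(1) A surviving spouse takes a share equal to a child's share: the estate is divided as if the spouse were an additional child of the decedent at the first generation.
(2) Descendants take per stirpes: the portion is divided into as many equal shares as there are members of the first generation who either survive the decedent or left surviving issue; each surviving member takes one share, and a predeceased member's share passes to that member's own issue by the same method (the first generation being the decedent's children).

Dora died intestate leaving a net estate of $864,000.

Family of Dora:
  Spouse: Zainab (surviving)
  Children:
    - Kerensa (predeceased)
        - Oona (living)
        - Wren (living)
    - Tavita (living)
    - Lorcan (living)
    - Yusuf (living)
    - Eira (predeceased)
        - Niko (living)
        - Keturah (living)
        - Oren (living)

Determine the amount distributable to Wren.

Wren receives $72,000.

The spouse counts as an additional share at the children's level, so there are 6 primary shares of $144,000. Zainab takes one such share ($144,000).
The children's combined portion ($720,000) is divided into 5 shares of $144,000: Tavita, Lorcan, and Yusuf each take $144,000; Kerensa's $144,000 share passes to Kerensa's issue; Eira's $144,000 share passes to Eira's issue.
Kerensa's share ($144,000) is divided into 2 shares of $72,000: Oona and Wren each take $72,000.
Eira's share ($144,000) is divided into 3 shares of $48,000: Niko, Keturah, and Oren each take $48,000.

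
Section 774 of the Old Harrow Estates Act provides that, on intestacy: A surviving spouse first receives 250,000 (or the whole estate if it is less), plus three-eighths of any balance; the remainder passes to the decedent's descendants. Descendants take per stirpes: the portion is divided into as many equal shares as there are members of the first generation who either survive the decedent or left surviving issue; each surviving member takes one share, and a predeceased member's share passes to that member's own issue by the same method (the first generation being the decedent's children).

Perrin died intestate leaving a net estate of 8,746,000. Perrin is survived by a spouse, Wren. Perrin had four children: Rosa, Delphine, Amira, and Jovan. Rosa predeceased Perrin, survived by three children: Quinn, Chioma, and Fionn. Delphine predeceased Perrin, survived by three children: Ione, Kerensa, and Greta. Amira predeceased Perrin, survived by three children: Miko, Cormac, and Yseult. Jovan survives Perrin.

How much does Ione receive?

Ione receives 442,500.

Wren first takes 250,000, leaving a balance of 8,496,000. Wren then takes three-eighths of the balance (3,186,000), for a total of 3,436,000. The remaining 5,310,000 passes to the descendants.
The descendants' portion (5,310,000) is divided into 4 shares of 1,327,500: Jovan takes 1,327,500; Rosa's 1,327,500 share passes to Rosa's issue; Delphine's 1,327,500 share passes to Delphine's issue; Amira's 1,327,500 share passes to Amira's issue.
Rosa's share (1,327,500) is divided into 3 shares of 442,500: Quinn, Chioma, and Fionn each take 442,500.
Delphine's share (1,327,500) is divided into 3 shares of 442,500: Ione, Kerensa, and Greta each take 442,500.
Amira's share (1,327,500) is divided into 3 shares of 442,500: Miko, Cormac, and Yseult each take 442,500.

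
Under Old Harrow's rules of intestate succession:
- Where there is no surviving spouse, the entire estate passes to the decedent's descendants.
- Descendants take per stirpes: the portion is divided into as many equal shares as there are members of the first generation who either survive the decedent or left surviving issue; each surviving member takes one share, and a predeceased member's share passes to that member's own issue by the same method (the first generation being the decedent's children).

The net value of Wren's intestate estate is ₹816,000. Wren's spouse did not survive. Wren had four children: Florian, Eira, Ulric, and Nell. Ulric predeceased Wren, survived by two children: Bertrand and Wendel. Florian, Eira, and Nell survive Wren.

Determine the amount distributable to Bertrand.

The entire ₹816,000 passes to the descendants.
That amount (₹816,000) is divided into 4 shares of ₹204,000: Florian, Eira, and Nell each take ₹204,000; Ulric's ₹204,000 share passes to Ulric's issue.
Ulric's share (₹204,000) is divided into 2 shares of ₹102,000: Bertrand and Wendel each take ₹102,000.

Bertrand receives ₹102,000.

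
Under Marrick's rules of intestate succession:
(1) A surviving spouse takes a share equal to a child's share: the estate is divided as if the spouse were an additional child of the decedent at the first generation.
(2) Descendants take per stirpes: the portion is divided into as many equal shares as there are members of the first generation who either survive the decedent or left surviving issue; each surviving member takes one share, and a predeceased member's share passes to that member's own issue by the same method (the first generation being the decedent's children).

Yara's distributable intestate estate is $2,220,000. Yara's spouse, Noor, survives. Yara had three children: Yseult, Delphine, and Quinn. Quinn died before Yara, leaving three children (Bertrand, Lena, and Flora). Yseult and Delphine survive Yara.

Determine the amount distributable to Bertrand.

Bertrand receives $185,000.

The spouse counts as an additional share at the children's level, so there are 4 primary shares of $555,000. Noor takes one such share ($555,000).
The children's combined portion ($1,665,000) is divided into 3 shares of $555,000: Yseult and Delphine each take $555,000; Quinn's $555,000 share passes to Quinn's issue.
Quinn's share ($555,000) is divided into 3 shares of $185,000: Bertrand, Lena, and Flora each take $185,000.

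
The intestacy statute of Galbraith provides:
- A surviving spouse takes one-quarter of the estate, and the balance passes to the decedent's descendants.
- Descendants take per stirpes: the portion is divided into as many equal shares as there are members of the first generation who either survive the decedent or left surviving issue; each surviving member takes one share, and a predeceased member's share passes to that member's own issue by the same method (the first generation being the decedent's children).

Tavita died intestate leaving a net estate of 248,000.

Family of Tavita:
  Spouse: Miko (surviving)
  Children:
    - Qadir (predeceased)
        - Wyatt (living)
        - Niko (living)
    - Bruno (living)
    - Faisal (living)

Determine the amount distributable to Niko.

Niko receives 31,000.

Miko takes one-quarter of 248,000 = 62,000. The remaining 186,000 passes to the descendants.
The descendants' portion (186,000) is divided into 3 shares of 62,000: Bruno and Faisal each take 62,000; Qadir's 62,000 share passes to Qadir's issue.
Qadir's share (62,000) is divided into 2 shares of 31,000: Wyatt and Niko each take 31,000.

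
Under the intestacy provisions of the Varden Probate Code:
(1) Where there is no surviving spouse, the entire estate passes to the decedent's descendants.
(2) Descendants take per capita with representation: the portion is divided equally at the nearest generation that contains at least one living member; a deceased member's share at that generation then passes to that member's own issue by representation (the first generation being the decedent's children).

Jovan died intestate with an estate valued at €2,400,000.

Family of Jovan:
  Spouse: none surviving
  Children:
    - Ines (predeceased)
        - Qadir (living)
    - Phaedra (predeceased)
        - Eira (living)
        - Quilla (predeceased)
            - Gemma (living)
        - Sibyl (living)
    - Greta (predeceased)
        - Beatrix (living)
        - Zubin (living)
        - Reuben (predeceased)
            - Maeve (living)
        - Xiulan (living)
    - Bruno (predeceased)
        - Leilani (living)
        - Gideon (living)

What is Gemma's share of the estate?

The entire €2,400,000 passes to the descendants.
No child survives, so the initial division is made at the grandchildren's generation.
That amount (€2,400,000) is divided into 10 shares of €240,000: Qadir, Eira, Sibyl, Beatrix, Zubin, Xiulan, Leilani, and Gideon each take €240,000; Quilla's €240,000 share passes to Quilla's issue; Reuben's €240,000 share passes to Reuben's issue.
Quilla's share (€240,000) passes entirely to Gemma.
Reuben's share (€240,000) passes entirely to Maeve.

Gemma receives €240,000.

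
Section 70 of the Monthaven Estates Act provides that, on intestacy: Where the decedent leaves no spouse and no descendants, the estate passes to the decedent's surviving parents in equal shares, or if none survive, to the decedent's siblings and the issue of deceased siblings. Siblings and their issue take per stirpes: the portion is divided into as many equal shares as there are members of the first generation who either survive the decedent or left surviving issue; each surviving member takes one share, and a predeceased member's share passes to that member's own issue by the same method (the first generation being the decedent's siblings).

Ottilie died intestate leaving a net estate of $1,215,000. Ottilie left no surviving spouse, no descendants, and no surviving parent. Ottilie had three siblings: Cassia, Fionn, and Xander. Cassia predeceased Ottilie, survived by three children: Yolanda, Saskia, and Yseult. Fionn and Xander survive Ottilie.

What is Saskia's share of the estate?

The entire $1,215,000 passes to the siblings and their issue.
That amount ($1,215,000) is divided into 3 shares of $405,000: Fionn and Xander each take $405,000; Cassia's $405,000 share passes to Cassia's issue.
Cassia's share ($405,000) is divided into 3 shares of $135,000: Yolanda, Saskia, and Yseult each take $135,000.

Saskia receives $135,000.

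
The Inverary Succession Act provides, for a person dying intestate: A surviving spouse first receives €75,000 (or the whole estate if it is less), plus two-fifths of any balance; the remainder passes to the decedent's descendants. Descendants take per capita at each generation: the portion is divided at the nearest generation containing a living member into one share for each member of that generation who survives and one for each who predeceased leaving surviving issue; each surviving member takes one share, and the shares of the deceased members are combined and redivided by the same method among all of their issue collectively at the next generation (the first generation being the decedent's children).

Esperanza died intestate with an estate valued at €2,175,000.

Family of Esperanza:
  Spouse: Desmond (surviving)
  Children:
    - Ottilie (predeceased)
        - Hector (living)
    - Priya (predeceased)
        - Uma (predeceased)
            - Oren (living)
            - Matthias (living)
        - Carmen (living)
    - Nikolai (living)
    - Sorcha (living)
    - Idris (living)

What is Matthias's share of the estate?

Matthias receives €84,000.

Desmond first takes €75,000, leaving a balance of €2,100,000. Desmond then takes two-fifths of the balance (€840,000), for a total of €915,000. The remaining €1,260,000 passes to the descendants.
The descendants' portion (€1,260,000) is divided at the children's generation into 5 shares of €252,000. Nikolai, Sorcha, and Idris each take €252,000. The 2 shares of the deceased (Ottilie and Priya) are combined into a pool of €504,000.
That pool (€504,000) is divided at the grandchildren's generation into 3 shares of €168,000. Hector and Carmen each take €168,000. The remaining share for the deceased Uma (€168,000) is carried to the next generation.
That pool (€168,000) is divided at the great-grandchildren's generation equally among Oren and Matthias: €84,000 each.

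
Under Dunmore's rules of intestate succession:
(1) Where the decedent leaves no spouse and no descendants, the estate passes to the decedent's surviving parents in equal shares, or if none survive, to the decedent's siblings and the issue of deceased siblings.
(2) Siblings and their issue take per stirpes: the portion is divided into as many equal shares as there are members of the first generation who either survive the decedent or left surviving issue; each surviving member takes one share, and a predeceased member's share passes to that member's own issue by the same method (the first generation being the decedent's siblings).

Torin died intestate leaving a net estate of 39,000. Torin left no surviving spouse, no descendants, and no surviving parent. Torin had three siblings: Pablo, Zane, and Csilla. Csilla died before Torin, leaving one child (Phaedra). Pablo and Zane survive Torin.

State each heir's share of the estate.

Pablo: 13,000; Zane: 13,000; Phaedra: 13,000

The entire 39,000 passes to the siblings and their issue.
That amount (39,000) is divided into 3 shares of 13,000: Pablo and Zane each take 13,000; Csilla's 13,000 share passes to Csilla's issue.
Csilla's share (13,000) passes entirely to Phaedra.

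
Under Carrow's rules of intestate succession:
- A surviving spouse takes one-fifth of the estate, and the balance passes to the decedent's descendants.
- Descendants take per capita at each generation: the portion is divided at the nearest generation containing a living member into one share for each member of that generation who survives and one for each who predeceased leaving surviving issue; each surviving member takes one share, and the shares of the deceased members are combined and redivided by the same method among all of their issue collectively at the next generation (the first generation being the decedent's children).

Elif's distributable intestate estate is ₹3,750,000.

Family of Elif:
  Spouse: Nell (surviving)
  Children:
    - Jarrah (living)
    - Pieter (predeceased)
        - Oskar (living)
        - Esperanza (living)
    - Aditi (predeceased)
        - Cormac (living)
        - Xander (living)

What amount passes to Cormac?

Cormac receives ₹500,000.

Nell takes one-fifth of ₹3,750,000 = ₹750,000. The remaining ₹3,000,000 passes to the descendants.
The descendants' portion (₹3,000,000) is divided at the children's generation into 3 shares of ₹1,000,000. Jarrah takes ₹1,000,000. The 2 shares of the deceased (Pieter and Aditi) are combined into a pool of ₹2,000,000.
That pool (₹2,000,000) is divided at the grandchildren's generation equally among Oskar, Esperanza, Cormac, and Xander: ₹500,000 each.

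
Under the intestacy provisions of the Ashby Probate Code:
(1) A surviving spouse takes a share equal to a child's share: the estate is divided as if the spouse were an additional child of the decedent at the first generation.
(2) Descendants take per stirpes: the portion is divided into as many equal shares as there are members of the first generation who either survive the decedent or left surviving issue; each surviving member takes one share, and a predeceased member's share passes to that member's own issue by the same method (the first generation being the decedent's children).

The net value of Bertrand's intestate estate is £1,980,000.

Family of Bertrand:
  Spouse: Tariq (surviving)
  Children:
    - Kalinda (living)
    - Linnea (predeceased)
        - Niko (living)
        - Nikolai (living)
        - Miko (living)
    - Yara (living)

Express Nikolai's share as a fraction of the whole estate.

The spouse counts as an additional share at the children's level, so there are 4 primary shares of £495,000. Tariq takes one such share (£495,000).
The children's combined portion (£1,485,000) is divided into 3 shares of £495,000: Kalinda and Yara each take £495,000; Linnea's £495,000 share passes to Linnea's issue.
Linnea's share (£495,000) is divided into 3 shares of £165,000: Niko, Nikolai, and Miko each take £165,000.

Nikolai receives 1/12 of the estate.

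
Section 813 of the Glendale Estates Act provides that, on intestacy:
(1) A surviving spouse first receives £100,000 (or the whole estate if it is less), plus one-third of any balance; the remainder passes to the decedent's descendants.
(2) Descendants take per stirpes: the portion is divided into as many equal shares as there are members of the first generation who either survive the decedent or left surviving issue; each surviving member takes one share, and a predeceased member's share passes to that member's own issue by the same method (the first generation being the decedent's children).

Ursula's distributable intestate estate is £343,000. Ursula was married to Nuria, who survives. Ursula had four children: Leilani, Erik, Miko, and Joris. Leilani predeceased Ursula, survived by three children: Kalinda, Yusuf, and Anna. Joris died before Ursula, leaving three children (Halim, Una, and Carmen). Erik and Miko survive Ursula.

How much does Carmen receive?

Nuria first takes £100,000, leaving a balance of £243,000. Nuria then takes one-third of the balance (£81,000), for a total of £181,000. The remaining £162,000 passes to the descendants.
The descendants' portion (£162,000) is divided into 4 shares of £40,500: Erik and Miko each take £40,500; Leilani's £40,500 share passes to Leilani's issue; Joris's £40,500 share passes to Joris's issue.
Leilani's share (£40,500) is divided into 3 shares of £13,500: Kalinda, Yusuf, and Anna each take £13,500.
Joris's share (£40,500) is divided into 3 shares of £13,500: Halim, Una, and Carmen each take £13,500.

Carmen receives £13,500.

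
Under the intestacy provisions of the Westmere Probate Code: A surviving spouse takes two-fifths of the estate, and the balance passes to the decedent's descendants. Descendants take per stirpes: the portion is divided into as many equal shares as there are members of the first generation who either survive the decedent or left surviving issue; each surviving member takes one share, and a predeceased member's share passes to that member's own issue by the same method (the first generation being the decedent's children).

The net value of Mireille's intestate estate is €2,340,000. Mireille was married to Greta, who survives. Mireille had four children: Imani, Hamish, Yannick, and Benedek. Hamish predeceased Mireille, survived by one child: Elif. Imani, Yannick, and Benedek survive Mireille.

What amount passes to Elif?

Greta takes two-fifths of €2,340,000 = €936,000. The remaining €1,404,000 passes to the descendants.
The descendants' portion (€1,404,000) is divided into 4 shares of €351,000: Imani, Yannick, and Benedek each take €351,000; Hamish's €351,000 share passes to Hamish's issue.
Hamish's share (€351,000) passes entirely to Elif.

Elif receives €351,000.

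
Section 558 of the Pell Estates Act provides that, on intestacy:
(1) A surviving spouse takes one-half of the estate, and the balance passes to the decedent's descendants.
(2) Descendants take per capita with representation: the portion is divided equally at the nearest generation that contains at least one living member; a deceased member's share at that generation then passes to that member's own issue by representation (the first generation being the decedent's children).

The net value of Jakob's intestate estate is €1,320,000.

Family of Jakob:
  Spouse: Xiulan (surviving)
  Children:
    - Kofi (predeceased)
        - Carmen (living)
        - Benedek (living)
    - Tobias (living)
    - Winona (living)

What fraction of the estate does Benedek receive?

Benedek receives 1/12 of the estate.

Xiulan takes one-half of €1,320,000 = €660,000. The remaining €660,000 passes to the descendants.
The descendants' portion (€660,000) is divided into 3 shares of €220,000: Tobias and Winona each take €220,000; Kofi's €220,000 share passes to Kofi's issue.
Kofi's share (€220,000) is divided into 2 shares of €110,000: Carmen and Benedek each take €110,000.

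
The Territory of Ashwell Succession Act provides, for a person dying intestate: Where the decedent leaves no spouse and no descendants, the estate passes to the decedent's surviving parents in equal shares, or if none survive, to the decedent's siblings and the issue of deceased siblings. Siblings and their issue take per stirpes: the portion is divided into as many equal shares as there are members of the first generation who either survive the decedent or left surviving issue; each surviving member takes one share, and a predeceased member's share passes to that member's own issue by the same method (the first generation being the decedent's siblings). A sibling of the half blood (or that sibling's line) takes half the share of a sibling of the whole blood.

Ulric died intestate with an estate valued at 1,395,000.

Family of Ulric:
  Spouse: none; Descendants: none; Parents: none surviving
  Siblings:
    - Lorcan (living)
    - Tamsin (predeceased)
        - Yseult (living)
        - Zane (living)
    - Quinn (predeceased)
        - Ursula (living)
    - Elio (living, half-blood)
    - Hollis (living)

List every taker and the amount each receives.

The entire 1,395,000 passes to the siblings and their issue.
Counting each half-blood sibling's line as half a unit, there are 9/2 units in 1,395,000, so one unit is 310,000. Whole-blood lines (Lorcan, Tamsin, Quinn, and Hollis) take 310,000 each; half-blood lines (Elio) take 155,000 each.
Tamsin's share (310,000) is divided into 2 shares of 155,000: Yseult and Zane each take 155,000.
Quinn's share (310,000) passes entirely to Ursula.

Lorcan: 310,000; Yseult: 155,000; Zane: 155,000; Ursula: 310,000; Elio: 155,000; Hollis: 310,000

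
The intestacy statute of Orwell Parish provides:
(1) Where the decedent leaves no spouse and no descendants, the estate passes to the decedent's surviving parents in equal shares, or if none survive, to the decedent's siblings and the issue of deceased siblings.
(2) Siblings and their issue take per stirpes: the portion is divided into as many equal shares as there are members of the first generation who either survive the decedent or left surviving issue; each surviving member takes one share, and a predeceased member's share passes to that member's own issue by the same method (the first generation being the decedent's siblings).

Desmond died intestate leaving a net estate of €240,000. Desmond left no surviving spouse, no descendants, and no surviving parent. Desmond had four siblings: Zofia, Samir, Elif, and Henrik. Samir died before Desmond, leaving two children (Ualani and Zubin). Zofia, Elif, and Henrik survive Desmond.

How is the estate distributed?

The entire €240,000 passes to the siblings and their issue.
That amount (€240,000) is divided into 4 shares of €60,000: Zofia, Elif, and Henrik each take €60,000; Samir's €60,000 share passes to Samir's issue.
Samir's share (€60,000) is divided into 2 shares of €30,000: Ualani and Zubin each take €30,000.

Zofia: €60,000; Ualani: €30,000; Zubin: €30,000; Elif: €60,000; Henrik: €60,000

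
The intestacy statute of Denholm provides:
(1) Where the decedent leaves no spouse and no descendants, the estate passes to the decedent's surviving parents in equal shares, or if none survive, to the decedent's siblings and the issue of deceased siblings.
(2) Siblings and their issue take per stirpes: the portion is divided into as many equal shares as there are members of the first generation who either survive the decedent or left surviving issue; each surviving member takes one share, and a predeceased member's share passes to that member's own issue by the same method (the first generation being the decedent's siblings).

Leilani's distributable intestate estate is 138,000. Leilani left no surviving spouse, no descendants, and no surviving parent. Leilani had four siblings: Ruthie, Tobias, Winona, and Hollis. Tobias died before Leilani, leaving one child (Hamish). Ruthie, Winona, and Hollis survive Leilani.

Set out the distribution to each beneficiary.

The entire 138,000 passes to the siblings and their issue.
That amount (138,000) is divided into 4 shares of 34,500: Ruthie, Winona, and Hollis each take 34,500; Tobias's 34,500 share passes to Tobias's issue.
Tobias's share (34,500) passes entirely to Hamish.

Ruthie: 34,500; Hamish: 34,500; Winona: 34,500; Hollis: 34,500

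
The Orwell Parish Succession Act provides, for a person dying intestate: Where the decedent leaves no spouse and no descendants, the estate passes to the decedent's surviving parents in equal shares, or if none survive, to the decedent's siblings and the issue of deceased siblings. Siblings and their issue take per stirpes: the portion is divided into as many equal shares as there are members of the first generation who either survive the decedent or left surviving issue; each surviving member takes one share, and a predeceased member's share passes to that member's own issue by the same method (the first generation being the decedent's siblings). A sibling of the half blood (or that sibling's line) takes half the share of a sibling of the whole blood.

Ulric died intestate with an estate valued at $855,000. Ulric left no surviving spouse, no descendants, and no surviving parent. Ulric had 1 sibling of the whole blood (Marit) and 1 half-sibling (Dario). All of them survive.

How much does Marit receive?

The entire $855,000 passes to the siblings and their issue.
Counting each half-blood sibling's line as half a unit, there are 3/2 units in $855,000, so one unit is $570,000. Whole-blood lines (Marit) take $570,000 each; half-blood lines (Dario) take $285,000 each.

Marit receives $570,000.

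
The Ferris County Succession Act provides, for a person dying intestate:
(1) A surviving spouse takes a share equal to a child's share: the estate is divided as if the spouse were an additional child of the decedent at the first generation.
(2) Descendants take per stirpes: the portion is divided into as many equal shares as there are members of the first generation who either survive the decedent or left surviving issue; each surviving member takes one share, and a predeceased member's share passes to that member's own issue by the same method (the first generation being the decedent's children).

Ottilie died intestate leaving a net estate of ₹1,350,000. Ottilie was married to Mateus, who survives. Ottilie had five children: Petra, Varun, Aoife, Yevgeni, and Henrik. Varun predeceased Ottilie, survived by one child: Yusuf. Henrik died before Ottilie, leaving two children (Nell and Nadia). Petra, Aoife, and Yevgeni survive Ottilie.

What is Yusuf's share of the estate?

The spouse counts as an additional share at the children's level, so there are 6 primary shares of ₹225,000. Mateus takes one such share (₹225,000).
The children's combined portion (₹1,125,000) is divided into 5 shares of ₹225,000: Petra, Aoife, and Yevgeni each take ₹225,000; Varun's ₹225,000 share passes to Varun's issue; Henrik's ₹225,000 share passes to Henrik's issue.
Varun's share (₹225,000) passes entirely to Yusuf.
Henrik's share (₹225,000) is divided into 2 shares of ₹112,500: Nell and Nadia each take ₹112,500.

Yusuf receives ₹225,000.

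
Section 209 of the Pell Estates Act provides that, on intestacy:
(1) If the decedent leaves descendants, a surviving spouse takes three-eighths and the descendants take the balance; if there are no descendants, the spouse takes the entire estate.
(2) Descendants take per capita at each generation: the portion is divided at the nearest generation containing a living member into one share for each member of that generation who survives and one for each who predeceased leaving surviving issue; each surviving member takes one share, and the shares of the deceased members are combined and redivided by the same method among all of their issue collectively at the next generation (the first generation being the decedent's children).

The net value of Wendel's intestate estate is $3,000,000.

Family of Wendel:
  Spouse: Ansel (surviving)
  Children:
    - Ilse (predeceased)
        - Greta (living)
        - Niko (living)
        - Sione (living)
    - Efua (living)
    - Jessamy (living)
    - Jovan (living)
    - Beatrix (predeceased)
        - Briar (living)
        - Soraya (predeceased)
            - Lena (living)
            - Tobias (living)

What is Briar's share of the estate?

Briar receives $150,000.

Ansel takes three-eighths of $3,000,000 = $1,125,000. The remaining $1,875,000 passes to the descendants.
The descendants' portion ($1,875,000) is divided at the children's generation into 5 shares of $375,000. Efua, Jessamy, and Jovan each take $375,000. The 2 shares of the deceased (Ilse and Beatrix) are combined into a pool of $750,000.
That pool ($750,000) is divided at the grandchildren's generation into 5 shares of $150,000. Greta, Niko, Sione, and Briar each take $150,000. The remaining share for the deceased Soraya ($150,000) is carried to the next generation.
That pool ($150,000) is divided at the great-grandchildren's generation equally among Lena and Tobias: $75,000 each.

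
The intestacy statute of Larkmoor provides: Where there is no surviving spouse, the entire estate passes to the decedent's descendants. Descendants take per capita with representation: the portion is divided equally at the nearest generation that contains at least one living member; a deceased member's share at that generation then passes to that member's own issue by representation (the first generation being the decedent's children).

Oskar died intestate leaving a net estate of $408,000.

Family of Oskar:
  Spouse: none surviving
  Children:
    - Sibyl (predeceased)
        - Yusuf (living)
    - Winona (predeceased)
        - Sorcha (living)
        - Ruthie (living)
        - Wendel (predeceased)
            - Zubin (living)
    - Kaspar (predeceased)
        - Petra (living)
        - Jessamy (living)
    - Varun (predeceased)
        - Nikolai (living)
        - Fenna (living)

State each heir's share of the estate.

The entire $408,000 passes to the descendants.
No child survives, so the initial division is made at the grandchildren's generation.
That amount ($408,000) is divided into 8 shares of $51,000: Yusuf, Sorcha, Ruthie, Petra, Jessamy, Nikolai, and Fenna each take $51,000; Wendel's $51,000 share passes to Wendel's issue.
Wendel's share ($51,000) passes entirely to Zubin.

Yusuf: $51,000; Sorcha: $51,000; Ruthie: $51,000; Zubin: $51,000; Petra: $51,000; Jessamy: $51,000; Nikolai: $51,000; Fenna: $51,000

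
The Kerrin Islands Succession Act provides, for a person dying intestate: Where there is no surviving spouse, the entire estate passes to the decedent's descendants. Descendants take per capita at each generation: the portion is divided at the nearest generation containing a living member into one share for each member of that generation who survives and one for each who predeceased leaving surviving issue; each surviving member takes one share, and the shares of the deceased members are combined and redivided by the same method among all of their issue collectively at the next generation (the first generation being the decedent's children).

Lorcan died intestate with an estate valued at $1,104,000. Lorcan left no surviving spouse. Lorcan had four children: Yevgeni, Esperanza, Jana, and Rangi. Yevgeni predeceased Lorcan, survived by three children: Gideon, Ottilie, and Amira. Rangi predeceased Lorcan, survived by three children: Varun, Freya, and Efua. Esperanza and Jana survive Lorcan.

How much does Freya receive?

The entire $1,104,000 passes to the descendants.
That amount ($1,104,000) is divided at the children's generation into 4 shares of $276,000. Esperanza and Jana each take $276,000. The 2 shares of the deceased (Yevgeni and Rangi) are combined into a pool of $552,000.
That pool ($552,000) is divided at the grandchildren's generation equally among Gideon, Ottilie, Amira, Varun, Freya, and Efua: $92,000 each.

Freya receives $92,000.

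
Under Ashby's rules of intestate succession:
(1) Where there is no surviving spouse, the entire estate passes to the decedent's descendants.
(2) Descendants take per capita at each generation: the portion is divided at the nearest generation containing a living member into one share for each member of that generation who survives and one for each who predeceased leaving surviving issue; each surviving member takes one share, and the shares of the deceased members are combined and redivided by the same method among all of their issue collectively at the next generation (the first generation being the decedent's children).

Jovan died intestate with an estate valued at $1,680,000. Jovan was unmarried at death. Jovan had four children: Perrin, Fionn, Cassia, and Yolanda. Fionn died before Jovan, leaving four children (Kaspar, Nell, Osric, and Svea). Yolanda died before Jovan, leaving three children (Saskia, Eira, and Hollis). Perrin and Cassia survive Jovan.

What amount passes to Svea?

The entire $1,680,000 passes to the descendants.
That amount ($1,680,000) is divided at the children's generation into 4 shares of $420,000. Perrin and Cassia each take $420,000. The 2 shares of the deceased (Fionn and Yolanda) are combined into a pool of $840,000.
That pool ($840,000) is divided at the grandchildren's generation equally among Kaspar, Nell, Osric, Svea, Saskia, Eira, and Hollis: $120,000 each.

Svea receives $120,000.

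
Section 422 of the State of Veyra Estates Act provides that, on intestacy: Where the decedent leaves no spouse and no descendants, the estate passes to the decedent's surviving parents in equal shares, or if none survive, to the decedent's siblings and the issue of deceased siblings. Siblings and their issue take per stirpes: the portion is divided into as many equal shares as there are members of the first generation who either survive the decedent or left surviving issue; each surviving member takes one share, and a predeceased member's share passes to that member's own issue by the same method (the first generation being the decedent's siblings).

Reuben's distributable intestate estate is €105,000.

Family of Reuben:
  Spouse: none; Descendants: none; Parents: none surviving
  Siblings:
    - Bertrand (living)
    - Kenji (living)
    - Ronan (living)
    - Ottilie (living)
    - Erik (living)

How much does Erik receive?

The entire €105,000 passes to the siblings and their issue.
That amount (€105,000) is divided into 5 shares of €21,000: Bertrand, Kenji, Ronan, Ottilie, and Erik each take €21,000.

Erik receives €21,000.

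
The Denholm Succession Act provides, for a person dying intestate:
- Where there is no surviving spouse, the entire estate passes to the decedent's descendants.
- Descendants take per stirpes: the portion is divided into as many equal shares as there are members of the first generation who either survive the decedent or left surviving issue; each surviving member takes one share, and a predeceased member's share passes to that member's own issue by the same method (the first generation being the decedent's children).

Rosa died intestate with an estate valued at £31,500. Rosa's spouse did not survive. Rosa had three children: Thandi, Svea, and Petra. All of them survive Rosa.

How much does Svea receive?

Svea receives £10,500.

The entire £31,500 passes to the descendants.
That amount (£31,500) is divided into 3 shares of £10,500: Thandi, Svea, and Petra each take £10,500.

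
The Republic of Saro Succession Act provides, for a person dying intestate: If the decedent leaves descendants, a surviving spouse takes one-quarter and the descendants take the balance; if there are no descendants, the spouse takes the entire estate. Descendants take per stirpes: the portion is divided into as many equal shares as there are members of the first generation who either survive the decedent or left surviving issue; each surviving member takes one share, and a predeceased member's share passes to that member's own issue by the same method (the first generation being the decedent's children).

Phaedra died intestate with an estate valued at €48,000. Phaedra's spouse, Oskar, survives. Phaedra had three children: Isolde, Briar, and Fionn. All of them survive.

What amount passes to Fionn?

Fionn receives €12,000.

Oskar takes one-quarter of €48,000 = €12,000. The remaining €36,000 passes to the descendants.
The descendants' portion (€36,000) is divided into 3 shares of €12,000: Isolde, Briar, and Fionn each take €12,000.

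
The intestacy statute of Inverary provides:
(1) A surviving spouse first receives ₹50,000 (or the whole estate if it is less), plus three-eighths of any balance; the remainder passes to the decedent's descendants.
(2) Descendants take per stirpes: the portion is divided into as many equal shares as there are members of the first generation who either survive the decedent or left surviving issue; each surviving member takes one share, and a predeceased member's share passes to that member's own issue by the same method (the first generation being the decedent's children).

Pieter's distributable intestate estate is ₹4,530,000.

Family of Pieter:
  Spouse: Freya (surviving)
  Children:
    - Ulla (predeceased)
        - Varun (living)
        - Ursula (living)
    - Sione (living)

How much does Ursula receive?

Freya first takes ₹50,000, leaving a balance of ₹4,480,000. Freya then takes three-eighths of the balance (₹1,680,000), for a total of ₹1,730,000. The remaining ₹2,800,000 passes to the descendants.
The descendants' portion (₹2,800,000) is divided into 2 shares of ₹1,400,000: Sione takes ₹1,400,000; Ulla's ₹1,400,000 share passes to Ulla's issue.
Ulla's share (₹1,400,000) is divided into 2 shares of ₹700,000: Varun and Ursula each take ₹700,000.

Ursula receives ₹700,000.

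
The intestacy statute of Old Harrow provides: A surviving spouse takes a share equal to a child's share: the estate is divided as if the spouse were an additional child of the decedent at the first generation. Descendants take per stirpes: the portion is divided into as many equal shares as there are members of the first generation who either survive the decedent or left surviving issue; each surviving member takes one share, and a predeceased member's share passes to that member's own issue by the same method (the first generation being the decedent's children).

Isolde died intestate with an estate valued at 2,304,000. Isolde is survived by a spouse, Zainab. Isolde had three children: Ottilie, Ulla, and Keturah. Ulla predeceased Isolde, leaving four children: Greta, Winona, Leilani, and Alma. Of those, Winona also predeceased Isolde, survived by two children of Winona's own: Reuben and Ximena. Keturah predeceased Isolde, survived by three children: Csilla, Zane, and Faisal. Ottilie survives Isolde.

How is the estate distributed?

Zainab: 576,000; Ottilie: 576,000; Greta: 144,000; Reuben: 72,000; Ximena: 72,000; Leilani: 144,000; Alma: 144,000; Csilla: 192,000; Zane: 192,000; Faisal: 192,000

The spouse counts as an additional share at the children's level, so there are 4 primary shares of 576,000. Zainab takes one such share (576,000).
The children's combined portion (1,728,000) is divided into 3 shares of 576,000: Ottilie takes 576,000; Ulla's 576,000 share passes to Ulla's issue; Keturah's 576,000 share passes to Keturah's issue.
Ulla's share (576,000) is divided into 4 shares of 144,000: Greta, Leilani, and Alma each take 144,000; Winona's 144,000 share passes to Winona's issue.
Winona's share (144,000) is divided into 2 shares of 72,000: Reuben and Ximena each take 72,000.
Keturah's share (576,000) is divided into 3 shares of 192,000: Csilla, Zane, and Faisal each take 192,000.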